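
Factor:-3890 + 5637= 1747^1 = 1747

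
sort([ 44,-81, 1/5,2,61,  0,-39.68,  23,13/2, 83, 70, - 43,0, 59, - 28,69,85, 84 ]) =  [ - 81, - 43,-39.68, - 28, 0, 0, 1/5, 2,  13/2, 23, 44, 59, 61,69,  70, 83,84,85 ] 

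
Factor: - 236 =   -  2^2*59^1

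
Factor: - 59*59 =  - 59^2 = - 3481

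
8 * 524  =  4192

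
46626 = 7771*6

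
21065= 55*383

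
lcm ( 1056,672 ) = 7392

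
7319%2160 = 839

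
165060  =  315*524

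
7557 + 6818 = 14375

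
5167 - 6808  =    -  1641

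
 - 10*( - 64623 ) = 646230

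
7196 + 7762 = 14958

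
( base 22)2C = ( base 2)111000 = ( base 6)132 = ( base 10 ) 56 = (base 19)2I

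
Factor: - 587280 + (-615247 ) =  - 1202527 = - 71^1*16937^1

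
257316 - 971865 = -714549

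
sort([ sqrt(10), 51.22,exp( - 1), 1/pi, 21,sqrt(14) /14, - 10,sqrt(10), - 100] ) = [ - 100,  -  10,sqrt(14 ) /14,1/pi , exp( - 1 ), sqrt( 10 ), sqrt(10),21,51.22 ]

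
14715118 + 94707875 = 109422993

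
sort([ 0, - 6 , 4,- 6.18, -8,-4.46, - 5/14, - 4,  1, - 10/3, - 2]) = [ - 8 , -6.18, - 6 , - 4.46,-4, -10/3, - 2, - 5/14, 0, 1,  4] 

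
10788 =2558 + 8230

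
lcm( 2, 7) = 14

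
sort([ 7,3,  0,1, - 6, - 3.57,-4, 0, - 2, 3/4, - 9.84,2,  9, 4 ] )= [ - 9.84, - 6, - 4 , - 3.57, - 2, 0, 0, 3/4,1, 2,3,4, 7 , 9 ] 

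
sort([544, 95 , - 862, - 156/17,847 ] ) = [-862, -156/17, 95 , 544,847 ]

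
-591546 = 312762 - 904308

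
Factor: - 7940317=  - 7^1*11^1*101^1*1021^1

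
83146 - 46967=36179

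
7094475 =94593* 75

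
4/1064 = 1/266  =  0.00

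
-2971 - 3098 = -6069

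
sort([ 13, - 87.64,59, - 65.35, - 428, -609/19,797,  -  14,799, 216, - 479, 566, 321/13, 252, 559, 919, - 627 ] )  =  [ - 627, - 479, - 428,-87.64, - 65.35, - 609/19, - 14, 13,  321/13, 59, 216,252 , 559,  566,797, 799,919]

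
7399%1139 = 565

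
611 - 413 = 198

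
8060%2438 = 746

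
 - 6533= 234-6767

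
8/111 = 8/111 = 0.07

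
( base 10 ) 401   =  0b110010001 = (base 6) 1505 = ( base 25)G1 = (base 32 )ch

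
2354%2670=2354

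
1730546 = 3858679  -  2128133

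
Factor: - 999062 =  - 2^1*43^1*11617^1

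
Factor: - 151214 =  -2^1 *7^2*1543^1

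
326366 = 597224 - 270858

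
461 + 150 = 611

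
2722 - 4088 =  - 1366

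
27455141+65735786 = 93190927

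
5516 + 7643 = 13159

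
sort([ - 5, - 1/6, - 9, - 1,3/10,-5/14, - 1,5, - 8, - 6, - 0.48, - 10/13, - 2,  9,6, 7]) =[ - 9,  -  8, - 6, - 5, - 2, - 1, - 1, - 10/13, - 0.48, - 5/14, - 1/6,3/10 , 5, 6, 7,9]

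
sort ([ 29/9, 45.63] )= [29/9, 45.63]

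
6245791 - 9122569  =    -  2876778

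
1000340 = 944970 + 55370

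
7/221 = 7/221 = 0.03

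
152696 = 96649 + 56047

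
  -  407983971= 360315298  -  768299269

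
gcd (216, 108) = 108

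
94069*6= 564414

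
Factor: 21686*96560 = 2094000160 =2^5*5^1 *7^1*17^1*71^1*1549^1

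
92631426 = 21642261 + 70989165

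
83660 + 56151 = 139811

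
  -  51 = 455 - 506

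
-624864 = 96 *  (-6509 )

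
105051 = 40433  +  64618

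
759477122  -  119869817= 639607305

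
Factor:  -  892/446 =  -  2=   -2^1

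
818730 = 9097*90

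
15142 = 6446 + 8696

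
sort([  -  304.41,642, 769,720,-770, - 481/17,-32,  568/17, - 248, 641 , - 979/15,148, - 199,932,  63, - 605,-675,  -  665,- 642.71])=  [ - 770 , - 675, - 665,  -  642.71,- 605, - 304.41, - 248, - 199,- 979/15, - 32,  -  481/17, 568/17, 63, 148,641, 642,  720, 769,932] 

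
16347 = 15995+352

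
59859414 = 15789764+44069650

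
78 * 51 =3978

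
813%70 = 43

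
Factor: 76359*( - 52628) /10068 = - 59^1*223^1*839^ ( - 1)*25453^1=- 334885121/839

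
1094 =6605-5511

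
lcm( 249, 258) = 21414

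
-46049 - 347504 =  - 393553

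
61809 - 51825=9984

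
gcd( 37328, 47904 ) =16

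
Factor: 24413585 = 5^1*7^1*31^1*22501^1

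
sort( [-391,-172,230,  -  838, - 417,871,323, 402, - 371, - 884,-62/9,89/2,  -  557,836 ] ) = [-884,-838 , - 557,-417,-391,  -  371, - 172, - 62/9, 89/2,230,323,402,836, 871]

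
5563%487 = 206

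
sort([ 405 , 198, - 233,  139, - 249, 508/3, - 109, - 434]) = [ - 434, - 249, - 233, - 109, 139,508/3,198, 405 ] 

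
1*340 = 340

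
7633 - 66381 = -58748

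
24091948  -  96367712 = - 72275764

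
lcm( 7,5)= 35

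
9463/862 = 9463/862 = 10.98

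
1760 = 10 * 176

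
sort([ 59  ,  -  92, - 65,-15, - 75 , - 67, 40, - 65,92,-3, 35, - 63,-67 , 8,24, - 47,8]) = [  -  92, - 75, - 67, - 67, - 65, - 65, - 63, - 47,-15, - 3,8, 8,24,35 , 40,59, 92]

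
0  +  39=39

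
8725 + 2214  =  10939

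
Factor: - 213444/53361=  - 2^2 = -4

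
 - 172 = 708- 880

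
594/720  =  33/40 = 0.82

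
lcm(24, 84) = 168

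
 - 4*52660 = -210640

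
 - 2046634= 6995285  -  9041919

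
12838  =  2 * 6419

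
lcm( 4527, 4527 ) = 4527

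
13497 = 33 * 409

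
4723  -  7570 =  - 2847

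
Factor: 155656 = 2^3* 19457^1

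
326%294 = 32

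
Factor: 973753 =11^1*88523^1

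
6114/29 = 210 + 24/29 =210.83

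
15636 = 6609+9027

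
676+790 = 1466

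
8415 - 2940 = 5475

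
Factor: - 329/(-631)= 7^1*47^1*631^( - 1) 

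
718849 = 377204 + 341645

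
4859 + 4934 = 9793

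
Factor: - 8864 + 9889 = 1025 = 5^2*41^1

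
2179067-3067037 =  - 887970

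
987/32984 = 141/4712= 0.03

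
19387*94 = 1822378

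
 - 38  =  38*(- 1)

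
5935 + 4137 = 10072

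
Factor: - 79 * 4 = - 2^2*79^1 =-316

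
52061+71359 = 123420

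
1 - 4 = -3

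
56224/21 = 2677 +1/3 =2677.33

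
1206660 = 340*3549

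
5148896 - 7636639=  - 2487743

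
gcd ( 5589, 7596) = 9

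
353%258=95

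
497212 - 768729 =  - 271517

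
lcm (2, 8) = 8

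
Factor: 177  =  3^1* 59^1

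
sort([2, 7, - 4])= [ - 4,2, 7] 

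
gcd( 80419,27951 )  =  1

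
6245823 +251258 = 6497081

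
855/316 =2  +  223/316 = 2.71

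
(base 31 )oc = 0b1011110100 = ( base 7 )2130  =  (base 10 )756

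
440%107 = 12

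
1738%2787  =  1738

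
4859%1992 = 875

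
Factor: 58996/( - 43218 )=  -  86/63 = -  2^1*3^(-2)*7^(-1)*43^1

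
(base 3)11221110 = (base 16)e13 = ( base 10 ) 3603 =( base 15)1103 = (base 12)2103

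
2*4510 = 9020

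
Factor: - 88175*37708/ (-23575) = 2^2*11^1 * 23^( - 1 )*41^(  -  1)*857^1*3527^1 = 132996116/943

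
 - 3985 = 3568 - 7553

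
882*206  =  181692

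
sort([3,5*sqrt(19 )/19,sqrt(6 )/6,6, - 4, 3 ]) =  [ - 4, sqrt(6 )/6, 5*sqrt (19 )/19 , 3, 3, 6]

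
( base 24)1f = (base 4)213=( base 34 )15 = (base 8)47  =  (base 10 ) 39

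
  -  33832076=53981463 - 87813539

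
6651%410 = 91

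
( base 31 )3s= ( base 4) 1321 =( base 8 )171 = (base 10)121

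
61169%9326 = 5213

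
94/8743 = 94/8743 = 0.01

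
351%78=39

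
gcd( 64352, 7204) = 4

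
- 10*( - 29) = 290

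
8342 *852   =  7107384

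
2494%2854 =2494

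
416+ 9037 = 9453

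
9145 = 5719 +3426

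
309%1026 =309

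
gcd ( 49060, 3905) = 55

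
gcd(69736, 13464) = 8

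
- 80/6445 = - 16/1289  =  - 0.01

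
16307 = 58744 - 42437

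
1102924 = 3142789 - 2039865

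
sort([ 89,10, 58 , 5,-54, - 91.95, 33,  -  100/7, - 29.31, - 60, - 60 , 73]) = [ - 91.95, - 60, - 60, - 54, - 29.31 ,  -  100/7,5,10, 33, 58, 73, 89] 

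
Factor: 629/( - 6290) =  - 1/10 = - 2^( -1)*5^( - 1) 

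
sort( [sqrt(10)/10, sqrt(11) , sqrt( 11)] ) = [ sqrt(10 )/10, sqrt(11), sqrt( 11)]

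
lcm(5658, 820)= 56580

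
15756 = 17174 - 1418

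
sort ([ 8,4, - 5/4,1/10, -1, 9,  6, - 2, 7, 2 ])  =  [ - 2 , - 5/4, - 1,1/10, 2 , 4, 6,7, 8, 9 ] 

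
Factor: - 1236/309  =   - 2^2 = - 4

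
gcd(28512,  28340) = 4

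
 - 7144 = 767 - 7911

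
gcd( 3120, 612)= 12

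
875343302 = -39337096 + 914680398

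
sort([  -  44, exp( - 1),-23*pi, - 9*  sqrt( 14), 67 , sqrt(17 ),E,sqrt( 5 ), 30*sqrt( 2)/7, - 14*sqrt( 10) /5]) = [  -  23  *pi, - 44,-9*sqrt( 14 )  , - 14 * sqrt( 10 ) /5, exp(-1), sqrt( 5),  E,sqrt( 17),  30 * sqrt( 2 )/7, 67] 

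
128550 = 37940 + 90610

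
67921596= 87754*774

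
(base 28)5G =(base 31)51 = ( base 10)156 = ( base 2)10011100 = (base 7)312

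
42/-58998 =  - 1 + 9826/9833 = - 0.00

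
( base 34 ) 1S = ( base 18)38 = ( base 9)68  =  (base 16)3E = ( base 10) 62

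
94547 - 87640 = 6907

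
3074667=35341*87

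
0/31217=0 = 0.00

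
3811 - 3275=536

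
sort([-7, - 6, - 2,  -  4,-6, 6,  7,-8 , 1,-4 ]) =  [ - 8, - 7, - 6,-6 ,  -  4,-4,- 2,1 , 6,7 ] 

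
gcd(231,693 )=231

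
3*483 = 1449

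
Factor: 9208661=7^1 * 11^1*59^1 * 2027^1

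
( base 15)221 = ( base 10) 481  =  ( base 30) G1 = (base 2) 111100001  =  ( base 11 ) 3A8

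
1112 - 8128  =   - 7016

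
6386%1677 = 1355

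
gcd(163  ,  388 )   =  1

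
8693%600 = 293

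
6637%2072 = 421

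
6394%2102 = 88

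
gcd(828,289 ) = 1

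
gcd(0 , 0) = 0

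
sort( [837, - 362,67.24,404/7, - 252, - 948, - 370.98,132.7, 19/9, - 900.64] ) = [ - 948, - 900.64,  -  370.98, - 362,  -  252,  19/9,  404/7, 67.24, 132.7,837 ]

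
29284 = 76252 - 46968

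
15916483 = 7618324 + 8298159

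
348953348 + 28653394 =377606742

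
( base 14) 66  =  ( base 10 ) 90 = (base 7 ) 156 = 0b1011010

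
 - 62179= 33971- 96150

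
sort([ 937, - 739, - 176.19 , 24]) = [ - 739, - 176.19, 24,937] 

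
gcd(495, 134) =1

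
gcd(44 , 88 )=44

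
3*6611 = 19833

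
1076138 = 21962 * 49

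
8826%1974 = 930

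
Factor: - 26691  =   - 3^1*7^1*  31^1*41^1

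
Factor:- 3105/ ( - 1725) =3^2*5^( - 1)=9/5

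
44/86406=22/43203 = 0.00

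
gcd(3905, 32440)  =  5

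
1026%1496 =1026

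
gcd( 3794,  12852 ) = 14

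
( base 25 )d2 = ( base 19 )H4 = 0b101000111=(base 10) 327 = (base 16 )147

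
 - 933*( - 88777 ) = 82828941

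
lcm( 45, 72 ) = 360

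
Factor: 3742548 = 2^2*3^1*43^1*7253^1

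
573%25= 23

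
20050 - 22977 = -2927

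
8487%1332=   495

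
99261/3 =33087 =33087.00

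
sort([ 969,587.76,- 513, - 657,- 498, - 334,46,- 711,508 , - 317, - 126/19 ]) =[ - 711,  -  657,  -  513, - 498,-334, - 317, - 126/19,46, 508,587.76, 969 ]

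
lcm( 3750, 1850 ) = 138750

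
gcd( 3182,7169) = 1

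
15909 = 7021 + 8888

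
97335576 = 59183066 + 38152510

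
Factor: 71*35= 5^1*7^1*71^1= 2485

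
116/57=2+2/57 = 2.04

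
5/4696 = 5/4696 = 0.00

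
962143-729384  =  232759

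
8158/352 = 23 + 31/176=23.18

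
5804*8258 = 47929432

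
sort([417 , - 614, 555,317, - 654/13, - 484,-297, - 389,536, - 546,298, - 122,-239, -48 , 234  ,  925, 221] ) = [ - 614,  -  546, - 484, - 389,-297, - 239, - 122, - 654/13, - 48,221, 234,298,317,  417,536, 555, 925] 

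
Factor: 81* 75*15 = 91125= 3^6*5^3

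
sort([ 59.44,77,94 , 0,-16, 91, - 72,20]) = [ - 72, - 16,0,20,59.44, 77,91, 94] 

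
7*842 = 5894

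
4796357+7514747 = 12311104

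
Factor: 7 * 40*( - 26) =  - 7280 = - 2^4 * 5^1*7^1*13^1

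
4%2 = 0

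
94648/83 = 1140 +28/83  =  1140.34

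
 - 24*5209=-125016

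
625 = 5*125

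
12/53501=12/53501=0.00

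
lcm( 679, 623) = 60431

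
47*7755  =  364485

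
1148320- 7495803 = - 6347483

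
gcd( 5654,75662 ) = 2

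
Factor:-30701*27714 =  - 2^1*3^1*11^1*31^1*149^1*2791^1=- 850847514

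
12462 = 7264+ 5198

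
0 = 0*(  -  73636) 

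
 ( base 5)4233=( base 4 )20320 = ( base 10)568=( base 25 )MI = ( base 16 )238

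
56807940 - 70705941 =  - 13898001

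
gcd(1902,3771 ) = 3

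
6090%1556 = 1422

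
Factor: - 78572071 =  - 23^1* 197^1*17341^1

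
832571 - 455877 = 376694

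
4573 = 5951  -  1378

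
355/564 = 355/564 = 0.63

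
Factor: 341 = 11^1*31^1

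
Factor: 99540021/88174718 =2^( - 1) *3^1*7^2*23^1*59^1 * 83^( - 1 ) * 499^1 * 531173^(-1)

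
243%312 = 243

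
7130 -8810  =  -1680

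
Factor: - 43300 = - 2^2*5^2 * 433^1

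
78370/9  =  8707 + 7/9 = 8707.78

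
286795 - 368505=- 81710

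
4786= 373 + 4413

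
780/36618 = 130/6103 =0.02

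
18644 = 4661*4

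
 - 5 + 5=0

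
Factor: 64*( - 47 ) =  - 3008 = - 2^6*47^1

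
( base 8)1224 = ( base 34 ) je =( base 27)OC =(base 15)2E0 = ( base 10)660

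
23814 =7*3402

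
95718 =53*1806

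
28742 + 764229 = 792971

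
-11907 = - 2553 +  - 9354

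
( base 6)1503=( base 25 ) FO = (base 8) 617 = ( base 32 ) cf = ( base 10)399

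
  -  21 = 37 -58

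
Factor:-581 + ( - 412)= - 3^1*331^1 = - 993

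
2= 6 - 4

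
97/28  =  3 + 13/28 = 3.46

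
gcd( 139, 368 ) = 1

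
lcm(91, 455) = 455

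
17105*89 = 1522345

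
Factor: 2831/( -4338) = -2^( - 1)*3^( - 2 )*19^1*149^1*241^(-1)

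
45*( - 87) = -3915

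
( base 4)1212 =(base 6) 250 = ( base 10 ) 102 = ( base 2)1100110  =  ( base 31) 39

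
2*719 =1438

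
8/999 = 8/999= 0.01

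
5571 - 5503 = 68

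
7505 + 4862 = 12367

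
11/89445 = 11/89445=0.00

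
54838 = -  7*( - 7834) 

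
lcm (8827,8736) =847392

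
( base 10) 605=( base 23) 137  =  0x25D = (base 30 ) K5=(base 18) 1fb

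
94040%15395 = 1670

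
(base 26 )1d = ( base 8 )47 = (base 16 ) 27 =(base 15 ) 29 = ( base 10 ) 39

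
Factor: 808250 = 2^1*5^3*53^1 * 61^1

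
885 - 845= 40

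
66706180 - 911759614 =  - 845053434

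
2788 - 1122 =1666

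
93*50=4650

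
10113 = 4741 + 5372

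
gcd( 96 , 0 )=96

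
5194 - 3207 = 1987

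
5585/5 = 1117 = 1117.00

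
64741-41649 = 23092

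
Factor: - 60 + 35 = -25 = - 5^2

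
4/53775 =4/53775 = 0.00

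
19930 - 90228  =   - 70298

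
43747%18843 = 6061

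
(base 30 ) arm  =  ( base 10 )9832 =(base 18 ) 1C64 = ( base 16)2668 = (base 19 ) 1849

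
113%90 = 23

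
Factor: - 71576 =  - 2^3*23^1*389^1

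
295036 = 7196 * 41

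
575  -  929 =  - 354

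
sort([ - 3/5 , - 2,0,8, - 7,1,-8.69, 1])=[- 8.69, - 7, - 2, - 3/5,0, 1, 1, 8]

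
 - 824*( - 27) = 22248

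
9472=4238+5234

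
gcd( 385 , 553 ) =7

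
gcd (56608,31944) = 8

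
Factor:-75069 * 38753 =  -2909148957 = - 3^2*11^1*13^1 * 19^1 * 271^1*439^1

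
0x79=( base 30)41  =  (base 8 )171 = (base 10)121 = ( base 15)81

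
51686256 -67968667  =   - 16282411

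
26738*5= 133690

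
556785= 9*61865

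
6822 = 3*2274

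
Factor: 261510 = 2^1*3^1*5^1*23^1* 379^1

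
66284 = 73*908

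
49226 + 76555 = 125781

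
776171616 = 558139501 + 218032115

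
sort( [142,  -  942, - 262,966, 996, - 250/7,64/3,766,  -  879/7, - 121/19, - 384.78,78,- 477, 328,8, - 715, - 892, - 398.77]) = [ - 942,-892,- 715 , - 477, - 398.77, - 384.78 ,-262,  -  879/7, - 250/7, - 121/19 , 8, 64/3 , 78,142,328,766,966,996 ]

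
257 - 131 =126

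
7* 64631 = 452417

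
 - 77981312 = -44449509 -33531803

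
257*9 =2313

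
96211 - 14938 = 81273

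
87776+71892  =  159668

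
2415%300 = 15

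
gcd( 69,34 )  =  1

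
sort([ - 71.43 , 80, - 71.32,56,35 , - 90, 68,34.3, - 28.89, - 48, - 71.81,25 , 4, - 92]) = [ - 92, - 90, - 71.81, - 71.43,-71.32, - 48, - 28.89, 4 , 25, 34.3,35,56,68,80] 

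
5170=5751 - 581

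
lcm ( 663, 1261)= 64311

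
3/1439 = 3/1439 = 0.00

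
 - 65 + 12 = -53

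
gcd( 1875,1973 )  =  1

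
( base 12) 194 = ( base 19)d9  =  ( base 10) 256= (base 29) 8o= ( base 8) 400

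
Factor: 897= 3^1*13^1 * 23^1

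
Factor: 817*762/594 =103759/99 = 3^( - 2)*11^(-1) * 19^1 * 43^1* 127^1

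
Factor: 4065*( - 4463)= - 18142095=-  3^1*5^1*271^1*4463^1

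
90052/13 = 6927 + 1/13 = 6927.08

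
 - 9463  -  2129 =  - 11592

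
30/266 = 15/133 = 0.11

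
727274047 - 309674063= 417599984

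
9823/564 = 209/12 = 17.42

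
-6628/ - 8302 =3314/4151 = 0.80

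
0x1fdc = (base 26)c1i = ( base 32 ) 7US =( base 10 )8156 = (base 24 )E3K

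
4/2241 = 4/2241  =  0.00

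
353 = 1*353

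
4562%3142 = 1420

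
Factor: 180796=2^2*7^1*11^1 *587^1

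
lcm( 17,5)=85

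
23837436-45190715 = - 21353279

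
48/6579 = 16/2193 = 0.01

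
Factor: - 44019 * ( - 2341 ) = 103048479= 3^2*67^1 * 73^1*2341^1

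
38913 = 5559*7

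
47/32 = 47/32=1.47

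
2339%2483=2339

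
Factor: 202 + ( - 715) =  -513 =- 3^3*19^1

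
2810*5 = 14050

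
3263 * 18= 58734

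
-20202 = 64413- 84615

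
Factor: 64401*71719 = 3^1 * 21467^1*71719^1 = 4618775319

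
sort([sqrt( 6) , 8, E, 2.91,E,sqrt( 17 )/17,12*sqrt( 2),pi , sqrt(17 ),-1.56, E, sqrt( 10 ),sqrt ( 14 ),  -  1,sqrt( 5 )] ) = [ - 1.56, - 1, sqrt( 17 )/17,sqrt( 5),sqrt( 6), E, E,E,2.91,pi, sqrt( 10),sqrt( 14),sqrt( 17),8,12*sqrt(2 ) ] 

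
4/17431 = 4/17431 = 0.00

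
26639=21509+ 5130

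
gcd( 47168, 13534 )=134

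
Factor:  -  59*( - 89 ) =59^1*89^1 = 5251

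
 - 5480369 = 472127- 5952496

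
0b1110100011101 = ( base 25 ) BN3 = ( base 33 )6RS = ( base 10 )7453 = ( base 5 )214303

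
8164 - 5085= 3079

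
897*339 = 304083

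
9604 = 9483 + 121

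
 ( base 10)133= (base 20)6D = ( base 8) 205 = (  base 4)2011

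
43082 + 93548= 136630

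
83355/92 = 83355/92 = 906.03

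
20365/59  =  345 + 10/59 = 345.17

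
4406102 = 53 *83134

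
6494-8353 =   -  1859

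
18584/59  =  314 + 58/59 = 314.98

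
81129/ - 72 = - 1127 + 5/24= - 1126.79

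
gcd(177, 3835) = 59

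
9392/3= 3130 +2/3 = 3130.67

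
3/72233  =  3/72233 = 0.00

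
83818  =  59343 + 24475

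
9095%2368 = 1991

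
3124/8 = 390 + 1/2 = 390.50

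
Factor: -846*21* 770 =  - 13679820 = - 2^2*3^3*5^1*7^2*11^1*47^1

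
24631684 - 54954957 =-30323273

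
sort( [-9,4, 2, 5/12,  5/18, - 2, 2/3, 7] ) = [-9,-2,5/18, 5/12, 2/3,2  ,  4,7]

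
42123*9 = 379107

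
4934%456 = 374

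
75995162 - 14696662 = 61298500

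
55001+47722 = 102723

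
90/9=10 = 10.00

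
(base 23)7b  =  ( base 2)10101100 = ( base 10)172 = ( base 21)84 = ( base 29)5R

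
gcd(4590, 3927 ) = 51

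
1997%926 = 145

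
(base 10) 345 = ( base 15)180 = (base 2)101011001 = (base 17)135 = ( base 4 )11121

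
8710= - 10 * ( - 871 )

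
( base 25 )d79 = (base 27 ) bak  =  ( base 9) 12352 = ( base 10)8309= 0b10000001110101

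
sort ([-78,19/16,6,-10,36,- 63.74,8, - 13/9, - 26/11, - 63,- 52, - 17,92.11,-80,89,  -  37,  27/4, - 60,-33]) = [ - 80, - 78,-63.74,-63, - 60,-52,-37, - 33, - 17,-10,-26/11 ,-13/9,19/16,6,27/4,8,36,89,92.11 ] 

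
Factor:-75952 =-2^4 * 47^1*101^1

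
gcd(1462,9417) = 43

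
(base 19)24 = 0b101010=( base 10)42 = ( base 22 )1k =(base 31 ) 1b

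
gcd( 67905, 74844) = 27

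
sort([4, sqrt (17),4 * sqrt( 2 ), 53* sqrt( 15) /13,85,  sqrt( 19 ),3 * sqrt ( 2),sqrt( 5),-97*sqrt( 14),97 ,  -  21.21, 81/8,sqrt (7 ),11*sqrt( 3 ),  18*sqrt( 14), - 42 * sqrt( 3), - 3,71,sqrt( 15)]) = [ - 97*sqrt( 14), - 42*sqrt( 3), - 21.21, - 3,sqrt(5),sqrt( 7 ), sqrt( 15), 4,sqrt(17),3*sqrt( 2), sqrt( 19),  4*sqrt( 2),81/8,53 * sqrt( 15)/13,11*sqrt(3 ),18 *sqrt( 14)  ,  71, 85,97] 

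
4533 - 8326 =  - 3793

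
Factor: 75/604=2^( - 2)*3^1 * 5^2 * 151^( - 1)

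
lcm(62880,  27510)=440160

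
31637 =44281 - 12644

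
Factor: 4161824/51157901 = 2^5 * 130057^1*51157901^(-1)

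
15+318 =333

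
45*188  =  8460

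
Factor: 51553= 31^1*1663^1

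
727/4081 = 727/4081 = 0.18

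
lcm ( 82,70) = 2870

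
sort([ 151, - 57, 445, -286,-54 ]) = [ - 286,  -  57 , - 54,151,445]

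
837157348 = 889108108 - 51950760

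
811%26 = 5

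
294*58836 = 17297784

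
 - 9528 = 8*( - 1191)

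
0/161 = 0= 0.00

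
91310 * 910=83092100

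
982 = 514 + 468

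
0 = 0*843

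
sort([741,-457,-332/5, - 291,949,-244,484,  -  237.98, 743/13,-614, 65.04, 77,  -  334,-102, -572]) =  [ -614 , - 572, - 457,-334,-291, - 244 , - 237.98, - 102, - 332/5, 743/13, 65.04,77, 484, 741, 949 ]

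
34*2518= 85612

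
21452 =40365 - 18913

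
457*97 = 44329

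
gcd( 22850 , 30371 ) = 1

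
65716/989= 66 + 442/989 = 66.45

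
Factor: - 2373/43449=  - 113^1 *2069^( - 1) = - 113/2069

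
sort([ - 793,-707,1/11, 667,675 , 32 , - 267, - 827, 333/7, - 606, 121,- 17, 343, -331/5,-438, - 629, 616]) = [ - 827, - 793,-707, - 629 , - 606, - 438,-267, - 331/5,-17,1/11,32,333/7, 121, 343, 616, 667, 675 ] 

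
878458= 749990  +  128468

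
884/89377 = 884/89377 = 0.01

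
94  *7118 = 669092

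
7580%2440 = 260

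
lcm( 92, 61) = 5612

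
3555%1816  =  1739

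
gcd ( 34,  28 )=2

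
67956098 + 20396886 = 88352984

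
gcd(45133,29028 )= 1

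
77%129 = 77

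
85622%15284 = 9202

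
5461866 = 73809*74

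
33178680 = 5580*5946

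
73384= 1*73384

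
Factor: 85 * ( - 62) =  - 2^1*5^1*17^1 * 31^1  =  - 5270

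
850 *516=438600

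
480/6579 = 160/2193 = 0.07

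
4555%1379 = 418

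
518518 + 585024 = 1103542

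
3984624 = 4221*944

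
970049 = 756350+213699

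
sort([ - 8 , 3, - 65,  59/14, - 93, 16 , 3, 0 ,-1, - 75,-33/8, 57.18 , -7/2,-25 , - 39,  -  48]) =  [ - 93,- 75, - 65, -48,- 39, - 25 , - 8, - 33/8,-7/2, - 1, 0,3,3,59/14, 16 , 57.18]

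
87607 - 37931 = 49676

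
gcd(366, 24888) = 366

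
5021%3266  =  1755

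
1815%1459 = 356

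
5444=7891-2447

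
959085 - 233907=725178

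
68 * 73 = 4964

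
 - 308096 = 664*( - 464)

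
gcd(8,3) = 1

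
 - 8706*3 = -26118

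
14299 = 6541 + 7758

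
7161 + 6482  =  13643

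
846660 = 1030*822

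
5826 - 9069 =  - 3243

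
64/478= 32/239 = 0.13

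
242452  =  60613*4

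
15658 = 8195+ 7463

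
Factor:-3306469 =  - 3306469^1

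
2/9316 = 1/4658 = 0.00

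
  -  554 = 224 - 778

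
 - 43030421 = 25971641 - 69002062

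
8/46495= 8/46495 = 0.00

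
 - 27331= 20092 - 47423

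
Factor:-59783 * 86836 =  - 2^2*17^1*191^1 * 313^1 * 1277^1= - 5191316588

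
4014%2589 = 1425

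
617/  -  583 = - 617/583 = - 1.06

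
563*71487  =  40247181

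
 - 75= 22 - 97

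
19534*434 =8477756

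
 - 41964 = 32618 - 74582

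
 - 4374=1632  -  6006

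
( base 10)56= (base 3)2002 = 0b111000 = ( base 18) 32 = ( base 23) 2A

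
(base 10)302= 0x12E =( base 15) 152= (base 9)365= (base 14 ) 178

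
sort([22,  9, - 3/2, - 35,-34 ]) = [ - 35,-34, - 3/2, 9,22 ] 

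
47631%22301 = 3029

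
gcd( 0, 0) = 0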